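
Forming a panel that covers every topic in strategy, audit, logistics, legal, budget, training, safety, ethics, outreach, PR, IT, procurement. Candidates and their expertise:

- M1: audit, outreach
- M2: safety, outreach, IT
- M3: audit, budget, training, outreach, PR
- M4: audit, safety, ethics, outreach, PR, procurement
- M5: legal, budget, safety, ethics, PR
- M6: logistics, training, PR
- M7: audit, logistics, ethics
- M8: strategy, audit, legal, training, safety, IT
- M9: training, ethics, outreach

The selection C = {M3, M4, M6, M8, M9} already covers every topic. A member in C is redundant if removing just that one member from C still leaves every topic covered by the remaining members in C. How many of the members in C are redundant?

Drop M3: budget uncovered — not redundant.
Drop M4: procurement uncovered — not redundant.
Drop M6: logistics uncovered — not redundant.
Drop M8: strategy, legal, IT uncovered — not redundant.
Drop M9: the rest still cover every topic — redundant.
1 redundant: M9.

1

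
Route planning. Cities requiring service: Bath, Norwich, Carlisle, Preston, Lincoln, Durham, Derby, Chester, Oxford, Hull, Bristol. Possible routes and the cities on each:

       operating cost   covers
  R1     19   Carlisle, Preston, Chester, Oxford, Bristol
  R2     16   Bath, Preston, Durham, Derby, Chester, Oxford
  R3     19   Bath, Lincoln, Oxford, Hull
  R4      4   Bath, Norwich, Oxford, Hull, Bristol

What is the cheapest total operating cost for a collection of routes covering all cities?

R1, R2, R3, R4 cover every city at operating cost 19 + 16 + 19 + 4 = 58.
Any cover uses at least 4 routes; among all covering selections none totals below 58.

58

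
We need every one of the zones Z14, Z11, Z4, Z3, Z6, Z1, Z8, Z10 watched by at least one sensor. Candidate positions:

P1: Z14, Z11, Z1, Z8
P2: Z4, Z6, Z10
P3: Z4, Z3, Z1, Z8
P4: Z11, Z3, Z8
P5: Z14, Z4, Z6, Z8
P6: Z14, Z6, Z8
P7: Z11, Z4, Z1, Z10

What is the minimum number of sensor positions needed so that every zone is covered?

3

P1, P2, P3 together cover {Z14, Z11, Z4, Z3, Z6, Z1, Z8, Z10} — every zone.
No 2 of the 7 sensor positions cover everything (all 21 pairs fall short), so 3 is minimum.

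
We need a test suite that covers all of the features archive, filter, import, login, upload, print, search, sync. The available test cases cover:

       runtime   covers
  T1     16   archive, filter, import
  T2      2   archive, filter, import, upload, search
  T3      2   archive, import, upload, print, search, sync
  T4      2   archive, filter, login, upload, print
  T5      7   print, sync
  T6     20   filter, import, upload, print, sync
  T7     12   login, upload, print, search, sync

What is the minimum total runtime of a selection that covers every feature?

T3, T4 cover every feature at runtime 2 + 2 = 4.
Any cover uses at least 2 test cases; among all covering selections none totals below 4.

4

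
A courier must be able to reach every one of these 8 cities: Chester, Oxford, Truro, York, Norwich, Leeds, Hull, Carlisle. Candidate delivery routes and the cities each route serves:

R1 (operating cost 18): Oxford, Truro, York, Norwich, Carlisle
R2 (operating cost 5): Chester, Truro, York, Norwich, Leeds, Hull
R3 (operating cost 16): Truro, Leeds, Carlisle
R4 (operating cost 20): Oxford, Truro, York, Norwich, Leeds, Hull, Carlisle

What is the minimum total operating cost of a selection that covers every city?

23

R1, R2 cover every city at operating cost 18 + 5 = 23.
Any cover uses at least 2 routes; among all covering selections none totals below 23.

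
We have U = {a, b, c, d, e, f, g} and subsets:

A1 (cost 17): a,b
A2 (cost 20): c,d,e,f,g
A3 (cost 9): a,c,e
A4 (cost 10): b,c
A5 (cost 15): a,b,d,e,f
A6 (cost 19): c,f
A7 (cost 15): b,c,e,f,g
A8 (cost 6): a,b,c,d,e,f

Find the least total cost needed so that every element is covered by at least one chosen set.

21

A7, A8 cover every element at cost 15 + 6 = 21.
Any cover uses at least 2 sets; among all covering selections none totals below 21.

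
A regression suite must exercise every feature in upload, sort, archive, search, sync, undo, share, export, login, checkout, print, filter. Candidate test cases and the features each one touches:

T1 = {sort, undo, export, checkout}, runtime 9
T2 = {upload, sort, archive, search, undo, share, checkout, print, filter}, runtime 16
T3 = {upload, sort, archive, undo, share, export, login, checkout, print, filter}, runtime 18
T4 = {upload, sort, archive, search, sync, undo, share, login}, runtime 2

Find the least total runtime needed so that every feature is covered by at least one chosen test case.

T3, T4 cover every feature at runtime 18 + 2 = 20.
Any cover uses at least 2 test cases; among all covering selections none totals below 20.
Greedy by coverage-per-runtime would pick T4, T1, T2 for 27 — worse than the optimum 20.

20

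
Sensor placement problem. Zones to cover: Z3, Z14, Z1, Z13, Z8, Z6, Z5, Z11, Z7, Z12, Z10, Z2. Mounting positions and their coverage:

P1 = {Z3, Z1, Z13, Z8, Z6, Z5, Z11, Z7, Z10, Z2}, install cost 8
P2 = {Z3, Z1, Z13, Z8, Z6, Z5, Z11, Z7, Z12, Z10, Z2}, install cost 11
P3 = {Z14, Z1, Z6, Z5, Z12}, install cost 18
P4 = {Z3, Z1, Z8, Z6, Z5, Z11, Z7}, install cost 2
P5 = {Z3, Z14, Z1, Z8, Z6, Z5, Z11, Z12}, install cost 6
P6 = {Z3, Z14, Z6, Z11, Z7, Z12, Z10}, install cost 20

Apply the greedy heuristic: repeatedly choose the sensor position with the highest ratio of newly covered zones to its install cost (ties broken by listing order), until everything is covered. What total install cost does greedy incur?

Pick 1: P4 adds 7 new (Z3, Z1, Z8, Z6, Z5, Z11, Z7) at install cost 2 (ratio 7/2).
Pick 2: P1 adds 3 new (Z13, Z10, Z2) at install cost 8 (ratio 3/8).
Pick 3: P5 adds 2 new (Z14, Z12) at install cost 6 (ratio 2/6).
Greedy total install cost: 2 + 8 + 6 = 16. (The true optimum is 14, so greedy overshoots here.)

16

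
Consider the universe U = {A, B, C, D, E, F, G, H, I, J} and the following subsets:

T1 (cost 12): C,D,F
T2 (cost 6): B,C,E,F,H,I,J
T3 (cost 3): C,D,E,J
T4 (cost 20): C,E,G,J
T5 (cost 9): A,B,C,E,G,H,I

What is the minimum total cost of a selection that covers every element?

18

T2, T3, T5 cover every element at cost 6 + 3 + 9 = 18.
Any cover uses at least 3 sets; among all covering selections none totals below 18.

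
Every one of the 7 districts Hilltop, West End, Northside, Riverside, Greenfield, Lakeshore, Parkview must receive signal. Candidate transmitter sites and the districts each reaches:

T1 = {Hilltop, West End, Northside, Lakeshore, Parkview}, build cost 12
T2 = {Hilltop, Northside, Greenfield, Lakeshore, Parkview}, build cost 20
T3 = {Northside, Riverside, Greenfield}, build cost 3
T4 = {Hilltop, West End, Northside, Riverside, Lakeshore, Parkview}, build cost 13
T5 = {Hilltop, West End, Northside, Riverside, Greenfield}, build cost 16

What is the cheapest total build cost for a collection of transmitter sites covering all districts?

15

T1, T3 cover every district at build cost 12 + 3 = 15.
Any cover uses at least 2 transmitter sites; among all covering selections none totals below 15.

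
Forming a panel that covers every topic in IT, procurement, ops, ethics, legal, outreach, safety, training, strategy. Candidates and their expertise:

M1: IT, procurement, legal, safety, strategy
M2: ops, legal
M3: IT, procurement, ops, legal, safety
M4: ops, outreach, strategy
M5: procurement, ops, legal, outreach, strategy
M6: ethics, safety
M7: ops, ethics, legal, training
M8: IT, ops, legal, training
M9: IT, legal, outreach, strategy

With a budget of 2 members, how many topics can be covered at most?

Choosing M1, M7 covers {IT, procurement, ops, ethics, legal, safety, training, strategy} — 8 topics.
No choice of 2 members does better; here outreach is left uncovered.

8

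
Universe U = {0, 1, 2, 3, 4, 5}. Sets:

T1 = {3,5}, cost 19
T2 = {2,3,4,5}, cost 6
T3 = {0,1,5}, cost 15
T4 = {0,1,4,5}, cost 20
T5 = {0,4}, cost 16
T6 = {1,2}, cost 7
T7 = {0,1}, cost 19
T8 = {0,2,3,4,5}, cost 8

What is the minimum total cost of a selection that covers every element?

15

T6, T8 cover every element at cost 7 + 8 = 15.
Any cover uses at least 2 sets; among all covering selections none totals below 15.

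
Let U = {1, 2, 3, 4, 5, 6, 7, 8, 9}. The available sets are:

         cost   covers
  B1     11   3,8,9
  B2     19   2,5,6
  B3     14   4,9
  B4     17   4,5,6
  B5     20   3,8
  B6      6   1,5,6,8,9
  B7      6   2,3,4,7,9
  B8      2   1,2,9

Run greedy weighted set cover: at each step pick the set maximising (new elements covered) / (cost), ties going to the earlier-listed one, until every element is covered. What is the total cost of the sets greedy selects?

Pick 1: B8 adds 3 new (1, 2, 9) at cost 2 (ratio 3/2).
Pick 2: B6 adds 3 new (5, 6, 8) at cost 6 (ratio 3/6).
Pick 3: B7 adds 3 new (3, 4, 7) at cost 6 (ratio 3/6).
Greedy total cost: 2 + 6 + 6 = 14. (The true optimum is 12, so greedy overshoots here.)

14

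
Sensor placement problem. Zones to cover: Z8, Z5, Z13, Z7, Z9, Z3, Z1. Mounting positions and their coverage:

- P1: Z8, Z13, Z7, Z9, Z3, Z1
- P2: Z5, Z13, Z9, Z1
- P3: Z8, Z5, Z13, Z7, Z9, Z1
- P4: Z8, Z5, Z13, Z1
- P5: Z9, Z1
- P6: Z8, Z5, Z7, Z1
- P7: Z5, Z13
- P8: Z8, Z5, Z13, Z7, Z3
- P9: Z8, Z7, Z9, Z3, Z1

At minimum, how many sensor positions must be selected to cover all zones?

2

P1, P2 together cover {Z8, Z5, Z13, Z7, Z9, Z3, Z1} — every zone.
No single sensor position contains all 7 zones, so 2 is optimal.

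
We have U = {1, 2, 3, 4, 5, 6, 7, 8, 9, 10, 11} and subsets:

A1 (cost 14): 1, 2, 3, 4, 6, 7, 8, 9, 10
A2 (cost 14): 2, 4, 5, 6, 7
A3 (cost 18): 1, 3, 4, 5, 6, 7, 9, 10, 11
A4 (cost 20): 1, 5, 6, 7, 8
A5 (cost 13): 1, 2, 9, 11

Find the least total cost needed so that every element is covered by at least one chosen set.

A1, A3 cover every element at cost 14 + 18 = 32.
Any cover uses at least 2 sets; among all covering selections none totals below 32.

32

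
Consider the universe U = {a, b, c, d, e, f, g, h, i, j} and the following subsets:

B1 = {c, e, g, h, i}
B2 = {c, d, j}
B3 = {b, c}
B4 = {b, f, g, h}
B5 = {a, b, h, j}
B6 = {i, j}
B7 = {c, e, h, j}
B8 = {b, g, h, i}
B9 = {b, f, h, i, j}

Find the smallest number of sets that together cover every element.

4

B1, B2, B4, B5 together cover {a, b, c, d, e, f, g, h, i, j} — every element.
No 3 of the 9 sets cover everything (all 84 triples fall short), so 4 is minimum.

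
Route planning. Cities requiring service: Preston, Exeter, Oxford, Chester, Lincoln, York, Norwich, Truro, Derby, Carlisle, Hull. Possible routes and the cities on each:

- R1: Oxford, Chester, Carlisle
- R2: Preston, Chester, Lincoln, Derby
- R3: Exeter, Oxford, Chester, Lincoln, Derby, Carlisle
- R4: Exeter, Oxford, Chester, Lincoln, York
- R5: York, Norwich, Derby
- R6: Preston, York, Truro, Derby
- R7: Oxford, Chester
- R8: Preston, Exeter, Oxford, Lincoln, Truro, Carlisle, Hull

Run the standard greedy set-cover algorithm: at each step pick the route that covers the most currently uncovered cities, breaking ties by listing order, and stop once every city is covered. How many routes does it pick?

3

Pick 1: R8 covers 7 new cities (Preston, Exeter, Oxford, Lincoln, Truro, Carlisle, Hull).
Pick 2: R5 covers 3 new cities (York, Norwich, Derby).
Pick 3: R1 covers 1 new cities (Chester).
Greedy uses 3 routes.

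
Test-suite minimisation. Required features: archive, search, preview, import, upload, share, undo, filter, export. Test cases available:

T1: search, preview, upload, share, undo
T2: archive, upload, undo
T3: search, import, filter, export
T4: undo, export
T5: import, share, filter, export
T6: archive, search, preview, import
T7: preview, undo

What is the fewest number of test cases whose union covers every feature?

T1, T2, T3 together cover {archive, search, preview, import, upload, share, undo, filter, export} — every feature.
No 2 of the 7 test cases cover everything (all 21 pairs fall short), so 3 is minimum.

3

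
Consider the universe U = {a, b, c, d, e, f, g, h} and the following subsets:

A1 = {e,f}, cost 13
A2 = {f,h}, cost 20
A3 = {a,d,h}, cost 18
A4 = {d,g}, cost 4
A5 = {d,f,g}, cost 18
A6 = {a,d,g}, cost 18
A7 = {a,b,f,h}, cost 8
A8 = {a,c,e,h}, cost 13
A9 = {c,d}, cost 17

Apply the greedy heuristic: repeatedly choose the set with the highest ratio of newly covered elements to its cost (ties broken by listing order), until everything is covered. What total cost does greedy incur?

25

Pick 1: A4 adds 2 new (d, g) at cost 4 (ratio 2/4).
Pick 2: A7 adds 4 new (a, b, f, h) at cost 8 (ratio 4/8).
Pick 3: A8 adds 2 new (c, e) at cost 13 (ratio 2/13).
Greedy total cost: 4 + 8 + 13 = 25.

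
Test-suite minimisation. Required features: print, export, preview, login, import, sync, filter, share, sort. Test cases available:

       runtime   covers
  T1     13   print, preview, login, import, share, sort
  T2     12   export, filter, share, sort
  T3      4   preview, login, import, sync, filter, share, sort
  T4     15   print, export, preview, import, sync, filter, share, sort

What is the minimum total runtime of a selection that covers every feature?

T3, T4 cover every feature at runtime 4 + 15 = 19.
Any cover uses at least 2 test cases; among all covering selections none totals below 19.

19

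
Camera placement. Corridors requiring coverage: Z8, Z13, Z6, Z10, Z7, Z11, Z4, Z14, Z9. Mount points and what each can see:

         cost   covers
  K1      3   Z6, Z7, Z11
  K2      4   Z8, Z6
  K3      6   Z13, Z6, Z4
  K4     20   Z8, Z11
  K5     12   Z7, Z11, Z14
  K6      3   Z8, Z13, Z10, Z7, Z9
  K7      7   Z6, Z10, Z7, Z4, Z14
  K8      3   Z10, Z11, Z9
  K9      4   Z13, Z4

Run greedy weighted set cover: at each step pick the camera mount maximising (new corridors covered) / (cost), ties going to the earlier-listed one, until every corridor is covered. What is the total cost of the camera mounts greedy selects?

13

Pick 1: K6 adds 5 new (Z8, Z13, Z10, Z7, Z9) at cost 3 (ratio 5/3).
Pick 2: K1 adds 2 new (Z6, Z11) at cost 3 (ratio 2/3).
Pick 3: K7 adds 2 new (Z4, Z14) at cost 7 (ratio 2/7).
Greedy total cost: 3 + 3 + 7 = 13.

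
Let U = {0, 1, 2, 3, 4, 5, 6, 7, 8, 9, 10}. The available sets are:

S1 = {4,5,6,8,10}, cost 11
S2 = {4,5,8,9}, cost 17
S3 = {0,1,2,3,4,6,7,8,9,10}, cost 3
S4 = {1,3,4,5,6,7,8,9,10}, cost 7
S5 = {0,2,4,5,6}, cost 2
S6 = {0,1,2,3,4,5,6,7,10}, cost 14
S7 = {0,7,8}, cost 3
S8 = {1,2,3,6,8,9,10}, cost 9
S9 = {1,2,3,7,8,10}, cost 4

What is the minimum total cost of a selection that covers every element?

5

S3, S5 cover every element at cost 3 + 2 = 5.
Any cover uses at least 2 sets; among all covering selections none totals below 5.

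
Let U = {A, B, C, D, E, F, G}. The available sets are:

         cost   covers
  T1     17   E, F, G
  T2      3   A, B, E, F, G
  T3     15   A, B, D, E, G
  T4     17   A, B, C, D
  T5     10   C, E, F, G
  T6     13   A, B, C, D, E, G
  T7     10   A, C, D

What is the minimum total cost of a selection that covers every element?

T2, T7 cover every element at cost 3 + 10 = 13.
Any cover uses at least 2 sets; among all covering selections none totals below 13.

13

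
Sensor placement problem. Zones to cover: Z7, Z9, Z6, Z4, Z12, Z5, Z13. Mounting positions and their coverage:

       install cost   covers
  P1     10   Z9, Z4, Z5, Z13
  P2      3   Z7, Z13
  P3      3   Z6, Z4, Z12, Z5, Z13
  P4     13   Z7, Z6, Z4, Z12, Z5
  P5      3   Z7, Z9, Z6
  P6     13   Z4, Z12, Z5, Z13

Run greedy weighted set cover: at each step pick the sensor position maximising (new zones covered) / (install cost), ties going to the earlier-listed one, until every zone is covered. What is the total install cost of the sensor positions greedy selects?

Pick 1: P3 adds 5 new (Z6, Z4, Z12, Z5, Z13) at install cost 3 (ratio 5/3).
Pick 2: P5 adds 2 new (Z7, Z9) at install cost 3 (ratio 2/3).
Greedy total install cost: 3 + 3 = 6.

6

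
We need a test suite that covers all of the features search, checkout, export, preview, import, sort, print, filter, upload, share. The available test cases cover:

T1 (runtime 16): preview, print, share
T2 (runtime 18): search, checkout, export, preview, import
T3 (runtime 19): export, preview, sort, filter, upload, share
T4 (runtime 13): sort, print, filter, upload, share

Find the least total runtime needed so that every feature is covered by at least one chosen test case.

31

T2, T4 cover every feature at runtime 18 + 13 = 31.
Any cover uses at least 2 test cases; among all covering selections none totals below 31.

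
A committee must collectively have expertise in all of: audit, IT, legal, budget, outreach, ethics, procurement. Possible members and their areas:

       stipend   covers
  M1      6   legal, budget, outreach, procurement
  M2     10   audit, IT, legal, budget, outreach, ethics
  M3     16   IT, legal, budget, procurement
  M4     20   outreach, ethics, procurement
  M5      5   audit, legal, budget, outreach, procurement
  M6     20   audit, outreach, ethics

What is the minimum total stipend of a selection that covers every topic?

15

M2, M5 cover every topic at stipend 10 + 5 = 15.
Any cover uses at least 2 members; among all covering selections none totals below 15.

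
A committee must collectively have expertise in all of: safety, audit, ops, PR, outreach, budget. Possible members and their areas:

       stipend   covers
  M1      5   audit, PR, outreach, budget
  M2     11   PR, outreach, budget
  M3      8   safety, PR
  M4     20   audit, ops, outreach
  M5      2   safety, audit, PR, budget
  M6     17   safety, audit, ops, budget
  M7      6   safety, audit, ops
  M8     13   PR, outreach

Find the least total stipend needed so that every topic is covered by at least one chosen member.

M1, M7 cover every topic at stipend 5 + 6 = 11.
Any cover uses at least 2 members; among all covering selections none totals below 11.
Greedy by coverage-per-stipend would pick M5, M1, M7 for 13 — worse than the optimum 11.

11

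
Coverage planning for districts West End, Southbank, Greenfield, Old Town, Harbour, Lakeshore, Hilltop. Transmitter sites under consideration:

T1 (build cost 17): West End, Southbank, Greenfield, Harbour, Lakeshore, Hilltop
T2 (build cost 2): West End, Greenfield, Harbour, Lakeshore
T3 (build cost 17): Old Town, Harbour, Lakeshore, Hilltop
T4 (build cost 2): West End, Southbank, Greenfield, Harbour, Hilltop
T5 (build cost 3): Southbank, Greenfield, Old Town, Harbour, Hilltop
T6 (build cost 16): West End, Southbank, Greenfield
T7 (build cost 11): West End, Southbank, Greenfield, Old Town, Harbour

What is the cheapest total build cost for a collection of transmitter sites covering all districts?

5

T2, T5 cover every district at build cost 2 + 3 = 5.
Any cover uses at least 2 transmitter sites; among all covering selections none totals below 5.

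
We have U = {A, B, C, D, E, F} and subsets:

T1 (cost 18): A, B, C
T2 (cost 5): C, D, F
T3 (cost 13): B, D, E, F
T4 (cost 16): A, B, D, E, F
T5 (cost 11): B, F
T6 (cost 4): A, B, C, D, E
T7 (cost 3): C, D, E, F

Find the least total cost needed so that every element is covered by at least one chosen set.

7

T6, T7 cover every element at cost 4 + 3 = 7.
Any cover uses at least 2 sets; among all covering selections none totals below 7.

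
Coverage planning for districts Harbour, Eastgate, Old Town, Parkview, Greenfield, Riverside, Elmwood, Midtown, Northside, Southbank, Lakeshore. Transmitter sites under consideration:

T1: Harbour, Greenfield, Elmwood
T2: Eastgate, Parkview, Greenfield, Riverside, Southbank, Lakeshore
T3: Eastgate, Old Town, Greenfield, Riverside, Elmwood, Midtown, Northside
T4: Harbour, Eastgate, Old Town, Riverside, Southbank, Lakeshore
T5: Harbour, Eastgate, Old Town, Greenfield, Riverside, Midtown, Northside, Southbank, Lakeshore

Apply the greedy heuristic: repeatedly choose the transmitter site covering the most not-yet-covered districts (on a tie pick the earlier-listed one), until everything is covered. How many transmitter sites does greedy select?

Pick 1: T5 covers 9 new districts (Harbour, Eastgate, Old Town, Greenfield, Riverside, Midtown, Northside, Southbank, Lakeshore).
Pick 2: T1 covers 1 new districts (Elmwood).
Pick 3: T2 covers 1 new districts (Parkview).
Greedy uses 3 transmitter sites.

3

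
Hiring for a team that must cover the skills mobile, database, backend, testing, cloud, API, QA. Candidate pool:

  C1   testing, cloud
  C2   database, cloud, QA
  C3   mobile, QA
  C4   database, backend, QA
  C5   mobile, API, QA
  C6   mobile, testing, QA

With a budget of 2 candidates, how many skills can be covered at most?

Choosing C1, C4 covers {database, backend, testing, cloud, QA} — 5 skills.
No choice of 2 candidates does better; here mobile, API are left uncovered.

5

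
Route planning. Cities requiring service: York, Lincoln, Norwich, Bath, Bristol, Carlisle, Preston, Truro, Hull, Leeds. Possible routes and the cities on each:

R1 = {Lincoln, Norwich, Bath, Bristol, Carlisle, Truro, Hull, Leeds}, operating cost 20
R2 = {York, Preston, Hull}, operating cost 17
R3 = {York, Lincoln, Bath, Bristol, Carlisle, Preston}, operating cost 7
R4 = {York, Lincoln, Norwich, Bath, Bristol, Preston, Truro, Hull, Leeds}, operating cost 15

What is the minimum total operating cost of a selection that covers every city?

R3, R4 cover every city at operating cost 7 + 15 = 22.
Any cover uses at least 2 routes; among all covering selections none totals below 22.

22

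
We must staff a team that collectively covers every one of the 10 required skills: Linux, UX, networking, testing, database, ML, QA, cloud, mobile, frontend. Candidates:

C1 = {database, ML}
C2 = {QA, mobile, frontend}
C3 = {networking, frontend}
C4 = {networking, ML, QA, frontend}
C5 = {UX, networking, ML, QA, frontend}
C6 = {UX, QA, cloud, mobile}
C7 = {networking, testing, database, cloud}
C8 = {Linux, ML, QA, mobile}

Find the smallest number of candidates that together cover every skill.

C5, C7, C8 together cover {Linux, UX, networking, testing, database, ML, QA, cloud, mobile, frontend} — every skill.
No 2 of the 8 candidates cover everything (all 28 pairs fall short), so 3 is minimum.

3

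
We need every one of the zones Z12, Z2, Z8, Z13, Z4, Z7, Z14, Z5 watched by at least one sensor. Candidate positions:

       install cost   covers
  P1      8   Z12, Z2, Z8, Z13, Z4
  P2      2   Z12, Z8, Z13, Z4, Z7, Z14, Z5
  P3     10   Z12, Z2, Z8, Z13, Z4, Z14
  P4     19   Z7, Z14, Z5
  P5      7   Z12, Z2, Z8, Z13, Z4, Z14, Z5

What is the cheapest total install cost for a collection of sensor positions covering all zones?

P2, P5 cover every zone at install cost 2 + 7 = 9.
Any cover uses at least 2 sensor positions; among all covering selections none totals below 9.

9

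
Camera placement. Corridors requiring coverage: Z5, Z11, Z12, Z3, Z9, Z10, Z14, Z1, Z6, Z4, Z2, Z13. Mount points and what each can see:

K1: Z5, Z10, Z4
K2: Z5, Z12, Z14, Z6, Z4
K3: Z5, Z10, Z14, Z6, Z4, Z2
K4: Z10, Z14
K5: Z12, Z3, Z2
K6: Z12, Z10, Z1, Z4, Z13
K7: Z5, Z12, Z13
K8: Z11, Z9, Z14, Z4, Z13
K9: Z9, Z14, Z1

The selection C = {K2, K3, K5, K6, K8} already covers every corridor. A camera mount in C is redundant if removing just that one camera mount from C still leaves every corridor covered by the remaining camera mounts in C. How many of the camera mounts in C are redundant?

Drop K2: the rest still cover every corridor — redundant.
Drop K3: the rest still cover every corridor — redundant.
Drop K5: Z3 uncovered — not redundant.
Drop K6: Z1 uncovered — not redundant.
Drop K8: Z11, Z9 uncovered — not redundant.
2 redundant: K2, K3.

2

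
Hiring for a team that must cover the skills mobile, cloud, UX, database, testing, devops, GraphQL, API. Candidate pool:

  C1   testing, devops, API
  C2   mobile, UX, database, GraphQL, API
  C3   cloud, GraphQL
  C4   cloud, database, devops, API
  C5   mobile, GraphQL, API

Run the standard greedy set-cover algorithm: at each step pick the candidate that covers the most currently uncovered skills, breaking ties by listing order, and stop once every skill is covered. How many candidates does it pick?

Pick 1: C2 covers 5 new skills (mobile, UX, database, GraphQL, API).
Pick 2: C1 covers 2 new skills (testing, devops).
Pick 3: C3 covers 1 new skills (cloud).
Greedy uses 3 candidates.

3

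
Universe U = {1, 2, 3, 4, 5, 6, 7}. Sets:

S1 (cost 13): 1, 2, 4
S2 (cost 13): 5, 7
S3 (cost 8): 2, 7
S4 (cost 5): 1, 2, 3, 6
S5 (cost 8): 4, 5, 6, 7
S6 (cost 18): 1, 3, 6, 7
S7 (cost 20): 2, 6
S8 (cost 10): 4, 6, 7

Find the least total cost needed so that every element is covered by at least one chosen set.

S4, S5 cover every element at cost 5 + 8 = 13.
Any cover uses at least 2 sets; among all covering selections none totals below 13.

13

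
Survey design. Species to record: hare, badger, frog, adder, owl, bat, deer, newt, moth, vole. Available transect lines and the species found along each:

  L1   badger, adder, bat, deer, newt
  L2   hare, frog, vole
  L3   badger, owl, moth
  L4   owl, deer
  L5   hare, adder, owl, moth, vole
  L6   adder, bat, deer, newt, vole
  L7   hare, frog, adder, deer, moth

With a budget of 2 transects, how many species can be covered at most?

9

Choosing L1, L5 covers {hare, badger, adder, owl, bat, deer, newt, moth, vole} — 9 species.
No choice of 2 transects does better; here frog is left uncovered.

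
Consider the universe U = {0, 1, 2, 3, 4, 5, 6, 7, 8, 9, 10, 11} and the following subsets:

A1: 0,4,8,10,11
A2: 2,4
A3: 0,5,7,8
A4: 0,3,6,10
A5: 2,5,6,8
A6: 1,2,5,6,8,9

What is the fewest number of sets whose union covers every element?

4

A1, A3, A4, A6 together cover {0, 1, 2, 3, 4, 5, 6, 7, 8, 9, 10, 11} — every element.
No 3 of the 6 sets cover everything (all 20 triples fall short), so 4 is minimum.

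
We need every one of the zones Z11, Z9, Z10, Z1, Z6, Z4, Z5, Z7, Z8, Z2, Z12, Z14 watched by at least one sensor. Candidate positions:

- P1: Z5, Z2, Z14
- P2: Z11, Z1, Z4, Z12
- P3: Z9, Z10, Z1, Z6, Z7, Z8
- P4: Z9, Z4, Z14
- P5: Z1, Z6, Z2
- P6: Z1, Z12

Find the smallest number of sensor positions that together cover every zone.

3

P1, P2, P3 together cover {Z11, Z9, Z10, Z1, Z6, Z4, Z5, Z7, Z8, Z2, Z12, Z14} — every zone.
No 2 of the 6 sensor positions cover everything (all 15 pairs fall short), so 3 is minimum.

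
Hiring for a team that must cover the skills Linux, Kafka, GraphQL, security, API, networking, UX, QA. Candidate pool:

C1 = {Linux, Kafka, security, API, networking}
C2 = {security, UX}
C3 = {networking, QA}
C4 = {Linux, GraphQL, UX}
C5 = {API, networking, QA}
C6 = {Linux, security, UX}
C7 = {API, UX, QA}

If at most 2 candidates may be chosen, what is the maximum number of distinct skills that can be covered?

7

Choosing C1, C4 covers {Linux, Kafka, GraphQL, security, API, networking, UX} — 7 skills.
No choice of 2 candidates does better; here QA is left uncovered.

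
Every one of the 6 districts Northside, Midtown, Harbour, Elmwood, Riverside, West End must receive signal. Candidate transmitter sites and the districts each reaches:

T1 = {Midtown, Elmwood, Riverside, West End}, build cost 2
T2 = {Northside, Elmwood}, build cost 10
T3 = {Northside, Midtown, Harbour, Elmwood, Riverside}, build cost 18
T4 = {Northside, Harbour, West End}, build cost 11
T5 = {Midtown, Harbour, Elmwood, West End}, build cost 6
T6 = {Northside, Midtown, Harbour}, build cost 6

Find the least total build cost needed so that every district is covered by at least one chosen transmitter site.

8

T1, T6 cover every district at build cost 2 + 6 = 8.
Any cover uses at least 2 transmitter sites; among all covering selections none totals below 8.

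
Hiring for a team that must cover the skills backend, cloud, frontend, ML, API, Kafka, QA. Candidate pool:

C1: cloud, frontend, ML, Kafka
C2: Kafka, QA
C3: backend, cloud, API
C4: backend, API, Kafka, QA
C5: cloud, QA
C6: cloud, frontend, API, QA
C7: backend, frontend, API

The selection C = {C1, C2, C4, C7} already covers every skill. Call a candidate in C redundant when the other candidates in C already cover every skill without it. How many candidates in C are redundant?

3

Drop C1: cloud, ML uncovered — not redundant.
Drop C2: the rest still cover every skill — redundant.
Drop C4: the rest still cover every skill — redundant.
Drop C7: the rest still cover every skill — redundant.
3 redundant: C2, C4, C7.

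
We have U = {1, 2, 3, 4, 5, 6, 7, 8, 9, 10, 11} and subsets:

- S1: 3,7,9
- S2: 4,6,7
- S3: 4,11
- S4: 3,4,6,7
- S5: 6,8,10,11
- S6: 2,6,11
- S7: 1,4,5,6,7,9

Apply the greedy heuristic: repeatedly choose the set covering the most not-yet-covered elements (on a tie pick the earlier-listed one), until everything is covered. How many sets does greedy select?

4

Pick 1: S7 covers 6 new elements (1, 4, 5, 6, 7, 9).
Pick 2: S5 covers 3 new elements (8, 10, 11).
Pick 3: S1 covers 1 new elements (3).
Pick 4: S6 covers 1 new elements (2).
Greedy uses 4 sets.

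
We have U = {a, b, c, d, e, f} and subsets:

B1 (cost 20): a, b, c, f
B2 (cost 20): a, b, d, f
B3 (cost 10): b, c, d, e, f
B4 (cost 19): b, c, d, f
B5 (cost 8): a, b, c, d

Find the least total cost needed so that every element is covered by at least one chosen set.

B3, B5 cover every element at cost 10 + 8 = 18.
Any cover uses at least 2 sets; among all covering selections none totals below 18.

18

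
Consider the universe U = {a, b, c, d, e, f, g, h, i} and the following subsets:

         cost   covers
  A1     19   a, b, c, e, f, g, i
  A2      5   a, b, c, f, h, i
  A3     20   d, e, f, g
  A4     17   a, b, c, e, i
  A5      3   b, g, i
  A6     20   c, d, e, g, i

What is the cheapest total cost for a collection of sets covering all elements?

A2, A3 cover every element at cost 5 + 20 = 25.
Any cover uses at least 2 sets; among all covering selections none totals below 25.
Greedy by coverage-per-cost would pick A2, A5, A3 for 28 — worse than the optimum 25.

25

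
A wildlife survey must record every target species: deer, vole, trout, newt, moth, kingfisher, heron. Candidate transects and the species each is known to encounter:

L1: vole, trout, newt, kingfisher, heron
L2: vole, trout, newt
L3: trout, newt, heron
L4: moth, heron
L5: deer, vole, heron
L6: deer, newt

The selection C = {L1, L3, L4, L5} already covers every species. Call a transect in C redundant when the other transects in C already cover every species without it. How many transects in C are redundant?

Drop L1: kingfisher uncovered — not redundant.
Drop L3: the rest still cover every species — redundant.
Drop L4: moth uncovered — not redundant.
Drop L5: deer uncovered — not redundant.
1 redundant: L3.

1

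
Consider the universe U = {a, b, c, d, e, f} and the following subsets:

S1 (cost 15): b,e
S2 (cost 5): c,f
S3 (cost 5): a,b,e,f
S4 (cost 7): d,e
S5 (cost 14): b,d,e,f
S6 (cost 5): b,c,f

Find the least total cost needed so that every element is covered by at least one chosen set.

17

S2, S3, S4 cover every element at cost 5 + 5 + 7 = 17.
Any cover uses at least 3 sets; among all covering selections none totals below 17.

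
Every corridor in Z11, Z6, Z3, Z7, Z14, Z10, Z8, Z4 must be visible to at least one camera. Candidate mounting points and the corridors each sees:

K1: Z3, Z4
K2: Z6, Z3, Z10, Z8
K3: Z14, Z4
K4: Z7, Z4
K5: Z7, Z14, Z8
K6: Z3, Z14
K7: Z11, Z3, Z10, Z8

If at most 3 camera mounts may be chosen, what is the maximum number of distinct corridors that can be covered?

Choosing K1, K2, K5 covers {Z6, Z3, Z7, Z14, Z10, Z8, Z4} — 7 corridors.
No choice of 3 camera mounts does better; here Z11 is left uncovered.

7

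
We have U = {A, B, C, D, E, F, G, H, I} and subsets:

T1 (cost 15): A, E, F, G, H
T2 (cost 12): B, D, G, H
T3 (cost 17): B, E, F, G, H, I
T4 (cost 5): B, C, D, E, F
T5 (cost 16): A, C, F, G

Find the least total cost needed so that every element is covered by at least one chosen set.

37

T1, T3, T4 cover every element at cost 15 + 17 + 5 = 37.
Any cover uses at least 3 sets; among all covering selections none totals below 37.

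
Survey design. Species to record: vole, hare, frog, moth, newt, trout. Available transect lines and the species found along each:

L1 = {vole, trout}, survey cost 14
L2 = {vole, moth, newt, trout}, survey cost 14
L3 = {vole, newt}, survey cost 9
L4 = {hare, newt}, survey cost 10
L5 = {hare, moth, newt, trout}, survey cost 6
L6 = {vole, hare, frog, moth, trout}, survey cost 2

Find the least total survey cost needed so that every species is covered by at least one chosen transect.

L5, L6 cover every species at survey cost 6 + 2 = 8.
Any cover uses at least 2 transects; among all covering selections none totals below 8.

8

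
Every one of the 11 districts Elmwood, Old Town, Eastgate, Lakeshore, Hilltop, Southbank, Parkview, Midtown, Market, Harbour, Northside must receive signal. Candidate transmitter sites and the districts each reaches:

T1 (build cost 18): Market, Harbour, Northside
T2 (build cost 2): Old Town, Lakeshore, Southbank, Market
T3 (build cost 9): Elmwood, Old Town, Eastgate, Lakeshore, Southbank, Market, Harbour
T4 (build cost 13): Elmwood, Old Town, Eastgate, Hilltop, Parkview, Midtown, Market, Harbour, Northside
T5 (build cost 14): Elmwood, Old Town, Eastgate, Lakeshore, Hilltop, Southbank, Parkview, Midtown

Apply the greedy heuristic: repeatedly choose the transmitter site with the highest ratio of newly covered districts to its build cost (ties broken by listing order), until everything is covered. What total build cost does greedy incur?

15

Pick 1: T2 adds 4 new (Old Town, Lakeshore, Southbank, Market) at build cost 2 (ratio 4/2).
Pick 2: T4 adds 7 new (Elmwood, Eastgate, Hilltop, Parkview, Midtown, Harbour, Northside) at build cost 13 (ratio 7/13).
Greedy total build cost: 2 + 13 = 15.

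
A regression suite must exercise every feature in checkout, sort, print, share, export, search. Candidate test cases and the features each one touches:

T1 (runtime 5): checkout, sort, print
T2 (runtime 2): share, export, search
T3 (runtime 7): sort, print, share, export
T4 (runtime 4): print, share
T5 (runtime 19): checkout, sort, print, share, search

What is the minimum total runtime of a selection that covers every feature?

T1, T2 cover every feature at runtime 5 + 2 = 7.
Any cover uses at least 2 test cases; among all covering selections none totals below 7.

7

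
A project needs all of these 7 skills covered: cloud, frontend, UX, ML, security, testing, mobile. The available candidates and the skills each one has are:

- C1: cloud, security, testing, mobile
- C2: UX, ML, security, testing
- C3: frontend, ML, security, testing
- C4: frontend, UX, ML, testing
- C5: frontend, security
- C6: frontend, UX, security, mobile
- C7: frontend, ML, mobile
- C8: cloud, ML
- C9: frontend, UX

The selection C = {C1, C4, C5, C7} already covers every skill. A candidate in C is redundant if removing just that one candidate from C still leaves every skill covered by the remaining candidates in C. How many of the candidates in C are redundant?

Drop C1: cloud uncovered — not redundant.
Drop C4: UX uncovered — not redundant.
Drop C5: the rest still cover every skill — redundant.
Drop C7: the rest still cover every skill — redundant.
2 redundant: C5, C7.

2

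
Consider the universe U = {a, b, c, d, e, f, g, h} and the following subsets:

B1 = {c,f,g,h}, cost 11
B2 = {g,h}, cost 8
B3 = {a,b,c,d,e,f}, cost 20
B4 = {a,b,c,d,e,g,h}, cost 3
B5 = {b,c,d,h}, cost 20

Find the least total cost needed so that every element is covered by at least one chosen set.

B1, B4 cover every element at cost 11 + 3 = 14.
Any cover uses at least 2 sets; among all covering selections none totals below 14.

14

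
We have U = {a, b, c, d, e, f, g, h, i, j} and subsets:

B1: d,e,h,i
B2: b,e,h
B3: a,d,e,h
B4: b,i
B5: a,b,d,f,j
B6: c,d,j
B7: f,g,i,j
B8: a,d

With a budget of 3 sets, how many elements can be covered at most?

Choosing B1, B5, B6 covers {a, b, c, d, e, f, h, i, j} — 9 elements.
No choice of 3 sets does better; here g is left uncovered.

9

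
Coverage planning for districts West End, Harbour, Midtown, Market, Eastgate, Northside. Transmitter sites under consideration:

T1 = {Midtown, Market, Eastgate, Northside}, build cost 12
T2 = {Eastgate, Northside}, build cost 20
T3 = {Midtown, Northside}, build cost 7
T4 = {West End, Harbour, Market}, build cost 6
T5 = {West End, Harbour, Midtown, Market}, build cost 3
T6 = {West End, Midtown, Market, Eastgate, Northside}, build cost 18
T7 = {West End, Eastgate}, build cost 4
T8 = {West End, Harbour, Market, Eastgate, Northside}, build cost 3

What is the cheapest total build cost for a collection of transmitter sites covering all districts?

T5, T8 cover every district at build cost 3 + 3 = 6.
Any cover uses at least 2 transmitter sites; among all covering selections none totals below 6.

6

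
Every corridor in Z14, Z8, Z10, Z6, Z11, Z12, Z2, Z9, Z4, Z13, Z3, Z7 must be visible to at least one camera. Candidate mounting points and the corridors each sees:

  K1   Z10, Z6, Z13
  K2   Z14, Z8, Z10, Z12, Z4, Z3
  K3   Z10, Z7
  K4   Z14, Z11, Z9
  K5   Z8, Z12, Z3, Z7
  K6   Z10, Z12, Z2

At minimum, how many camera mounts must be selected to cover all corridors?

5

K1, K2, K3, K4, K6 together cover {Z14, Z8, Z10, Z6, Z11, Z12, Z2, Z9, Z4, Z13, Z3, Z7} — every corridor.
No 4 of the 6 camera mounts cover everything (all 15 size-4 selections fall short), so 5 is minimum.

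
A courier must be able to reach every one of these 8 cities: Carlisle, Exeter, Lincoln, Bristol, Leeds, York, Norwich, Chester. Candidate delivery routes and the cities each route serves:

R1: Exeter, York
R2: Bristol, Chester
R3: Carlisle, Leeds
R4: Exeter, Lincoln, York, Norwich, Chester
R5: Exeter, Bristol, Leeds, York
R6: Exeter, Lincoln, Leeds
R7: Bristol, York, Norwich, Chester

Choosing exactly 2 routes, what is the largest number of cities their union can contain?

Choosing R3, R4 covers {Carlisle, Exeter, Lincoln, Leeds, York, Norwich, Chester} — 7 cities.
No choice of 2 routes does better; here Bristol is left uncovered.

7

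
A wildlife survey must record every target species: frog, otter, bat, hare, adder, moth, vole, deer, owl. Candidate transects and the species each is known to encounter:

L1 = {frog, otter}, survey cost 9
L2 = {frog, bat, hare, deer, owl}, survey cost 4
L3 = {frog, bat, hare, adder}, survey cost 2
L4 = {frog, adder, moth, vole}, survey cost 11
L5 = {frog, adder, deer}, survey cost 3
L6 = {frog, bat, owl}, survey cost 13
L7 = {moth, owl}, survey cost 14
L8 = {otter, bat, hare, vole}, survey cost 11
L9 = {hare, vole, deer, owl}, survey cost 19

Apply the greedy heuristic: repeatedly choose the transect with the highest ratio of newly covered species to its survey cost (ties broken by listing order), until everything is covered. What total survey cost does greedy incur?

26

Pick 1: L3 adds 4 new (frog, bat, hare, adder) at survey cost 2 (ratio 4/2).
Pick 2: L2 adds 2 new (deer, owl) at survey cost 4 (ratio 2/4).
Pick 3: L4 adds 2 new (moth, vole) at survey cost 11 (ratio 2/11).
Pick 4: L1 adds 1 new (otter) at survey cost 9 (ratio 1/9).
Greedy total survey cost: 2 + 4 + 11 + 9 = 26. (The true optimum is 24, so greedy overshoots here.)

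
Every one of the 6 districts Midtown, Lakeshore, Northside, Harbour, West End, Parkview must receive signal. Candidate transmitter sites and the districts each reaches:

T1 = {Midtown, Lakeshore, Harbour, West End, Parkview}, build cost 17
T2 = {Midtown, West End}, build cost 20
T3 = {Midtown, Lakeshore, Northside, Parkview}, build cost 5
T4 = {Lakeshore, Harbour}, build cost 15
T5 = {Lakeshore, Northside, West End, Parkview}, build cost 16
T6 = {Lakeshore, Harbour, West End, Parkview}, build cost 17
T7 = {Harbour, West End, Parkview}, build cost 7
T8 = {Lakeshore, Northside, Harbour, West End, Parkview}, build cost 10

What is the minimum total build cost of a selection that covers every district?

12

T3, T7 cover every district at build cost 5 + 7 = 12.
Any cover uses at least 2 transmitter sites; among all covering selections none totals below 12.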